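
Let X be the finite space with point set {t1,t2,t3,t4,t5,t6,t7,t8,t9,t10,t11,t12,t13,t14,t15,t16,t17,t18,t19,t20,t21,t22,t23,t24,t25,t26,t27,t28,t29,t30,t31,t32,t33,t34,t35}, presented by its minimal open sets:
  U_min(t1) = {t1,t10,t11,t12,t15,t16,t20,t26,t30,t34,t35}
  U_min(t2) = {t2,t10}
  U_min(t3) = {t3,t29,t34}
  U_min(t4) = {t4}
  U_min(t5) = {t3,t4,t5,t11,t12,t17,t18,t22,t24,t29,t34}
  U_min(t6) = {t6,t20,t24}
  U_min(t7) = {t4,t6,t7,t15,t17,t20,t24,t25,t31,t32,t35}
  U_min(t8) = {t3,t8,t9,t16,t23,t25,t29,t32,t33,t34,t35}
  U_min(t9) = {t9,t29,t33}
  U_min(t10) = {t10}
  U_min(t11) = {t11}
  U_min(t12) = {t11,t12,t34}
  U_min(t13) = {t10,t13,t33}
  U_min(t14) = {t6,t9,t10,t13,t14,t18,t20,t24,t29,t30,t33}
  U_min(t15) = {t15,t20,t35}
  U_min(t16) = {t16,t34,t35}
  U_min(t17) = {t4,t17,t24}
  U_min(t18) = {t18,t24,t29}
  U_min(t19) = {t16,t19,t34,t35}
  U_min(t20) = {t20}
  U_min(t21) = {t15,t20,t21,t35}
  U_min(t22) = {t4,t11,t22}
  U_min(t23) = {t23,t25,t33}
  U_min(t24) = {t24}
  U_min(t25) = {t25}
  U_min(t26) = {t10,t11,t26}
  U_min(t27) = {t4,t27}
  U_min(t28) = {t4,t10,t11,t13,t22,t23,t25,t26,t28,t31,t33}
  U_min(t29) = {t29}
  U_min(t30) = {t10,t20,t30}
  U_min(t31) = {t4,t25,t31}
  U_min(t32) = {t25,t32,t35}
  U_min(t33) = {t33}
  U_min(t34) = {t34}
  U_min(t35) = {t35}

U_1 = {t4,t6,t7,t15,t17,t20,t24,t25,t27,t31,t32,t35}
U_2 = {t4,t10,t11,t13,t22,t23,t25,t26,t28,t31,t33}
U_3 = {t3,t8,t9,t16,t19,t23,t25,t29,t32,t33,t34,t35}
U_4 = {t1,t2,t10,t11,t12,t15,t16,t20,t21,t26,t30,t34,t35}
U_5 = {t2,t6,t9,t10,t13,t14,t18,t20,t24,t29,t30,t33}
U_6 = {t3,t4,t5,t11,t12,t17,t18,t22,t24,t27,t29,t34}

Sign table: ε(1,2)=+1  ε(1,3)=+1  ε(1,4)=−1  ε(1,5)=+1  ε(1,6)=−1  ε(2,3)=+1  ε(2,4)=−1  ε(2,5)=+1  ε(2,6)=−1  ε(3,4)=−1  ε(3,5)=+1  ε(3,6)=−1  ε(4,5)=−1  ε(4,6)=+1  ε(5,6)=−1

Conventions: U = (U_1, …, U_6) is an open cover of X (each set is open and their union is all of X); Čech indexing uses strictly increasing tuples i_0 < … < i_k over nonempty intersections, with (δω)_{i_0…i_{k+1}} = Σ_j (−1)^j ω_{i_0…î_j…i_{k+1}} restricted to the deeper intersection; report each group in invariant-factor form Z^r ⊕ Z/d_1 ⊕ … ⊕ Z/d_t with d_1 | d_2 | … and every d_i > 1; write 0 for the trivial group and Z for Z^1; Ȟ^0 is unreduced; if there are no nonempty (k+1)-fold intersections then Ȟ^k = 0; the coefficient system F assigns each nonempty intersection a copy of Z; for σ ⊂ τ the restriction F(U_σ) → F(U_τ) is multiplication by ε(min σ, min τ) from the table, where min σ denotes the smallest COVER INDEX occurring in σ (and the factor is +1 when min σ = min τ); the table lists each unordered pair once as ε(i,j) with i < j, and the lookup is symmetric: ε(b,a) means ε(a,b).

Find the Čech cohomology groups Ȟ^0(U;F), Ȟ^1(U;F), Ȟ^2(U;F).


Ȟ^0 = Z,  Ȟ^1 = 0,  Ȟ^2 = Z/2

nonempty overlaps:
  U12={t4,t25,t31} U13={t25,t32,t35} U14={t15,t20,t35} U15={t6,t20,t24} U16={t4,t17,t24,t27} U23={t23,t25,t33} U24={t10,t11,t26} U25={t10,t13,t33} U26={t4,t11,t22} U34={t16,t34,t35} U35={t9,t29,t33} U36={t3,t29,t34} U45={t2,t10,t20,t30} U46={t11,t12,t34} U56={t18,t24,t29}
  U123={t25} U126={t4} U134={t35} U145={t20} U156={t24} U235={t33} U245={t10} U246={t11} U346={t34} U356={t29}
C dims 6,15,10; δ0: rk 5, SNF 1^5; δ1: rk 10, SNF 1^9·2
degree 0: 6−5−0 = 1 → Ȟ^0 ≅ Z
degree 1: 15−10−5 = 0 → Ȟ^1 ≅ 0
degree 2: 10−0−10 = 0 plus torsion [2] → Ȟ^2 ≅ Z/2


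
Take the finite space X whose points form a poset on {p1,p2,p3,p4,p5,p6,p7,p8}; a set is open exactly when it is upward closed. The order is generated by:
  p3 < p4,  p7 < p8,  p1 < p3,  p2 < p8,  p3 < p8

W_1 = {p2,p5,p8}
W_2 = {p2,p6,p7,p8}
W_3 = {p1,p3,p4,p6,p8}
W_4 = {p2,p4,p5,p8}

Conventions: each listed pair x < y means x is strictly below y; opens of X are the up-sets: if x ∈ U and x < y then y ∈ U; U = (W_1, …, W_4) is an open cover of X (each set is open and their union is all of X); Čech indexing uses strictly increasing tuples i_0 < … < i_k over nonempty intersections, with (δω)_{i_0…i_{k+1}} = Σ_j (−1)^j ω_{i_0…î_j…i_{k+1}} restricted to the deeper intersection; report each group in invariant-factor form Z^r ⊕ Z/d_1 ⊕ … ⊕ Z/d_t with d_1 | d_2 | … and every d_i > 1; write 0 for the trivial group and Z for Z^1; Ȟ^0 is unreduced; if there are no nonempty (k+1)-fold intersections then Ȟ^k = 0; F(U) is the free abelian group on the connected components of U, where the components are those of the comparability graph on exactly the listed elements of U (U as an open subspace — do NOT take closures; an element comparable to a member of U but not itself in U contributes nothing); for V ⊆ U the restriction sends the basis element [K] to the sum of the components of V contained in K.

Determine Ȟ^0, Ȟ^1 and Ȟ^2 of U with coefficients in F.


nerve of the cover:
  W12={p2,p8} W13={p8} W14={p2,p5,p8} W23={p6,p8} W24={p2,p8} W34={p4,p8}
  W123={p8} W124={p2,p8} W134={p8} W234={p8}
  W1234={p8}
components per intersection:
  W1: {p2,p8} {p5}
  W2: {p2,p7,p8} {p6}
  W3: {p1,p3,p4,p8} {p6}
  W4: {p2,p8} {p4} {p5}
  W12: {p2,p8}
  W13: {p8}
  W14: {p2,p8} {p5}
  W23: {p6} {p8}
  W24: {p2,p8}
  W34: {p4} {p8}
  W123: {p8}
  W124: {p2,p8}
  W134: {p8}
  W234: {p8}
  W1234: {p8}
C dims 9,9,4,1; δ0: rk 6, SNF 1^6; δ1: rk 3, SNF 1^3; δ2: rk 1, SNF 1^1
Ȟ^0 = (9 − 6) − 0 = 3, so Ȟ^0 ≅ Z^3
Ȟ^1 = (9 − 3) − 6 = 0, so Ȟ^1 ≅ 0
Ȟ^2 = (4 − 1) − 3 = 0, so Ȟ^2 ≅ 0

Ȟ^0 ≅ Z^3, Ȟ^1 ≅ 0, Ȟ^2 ≅ 0


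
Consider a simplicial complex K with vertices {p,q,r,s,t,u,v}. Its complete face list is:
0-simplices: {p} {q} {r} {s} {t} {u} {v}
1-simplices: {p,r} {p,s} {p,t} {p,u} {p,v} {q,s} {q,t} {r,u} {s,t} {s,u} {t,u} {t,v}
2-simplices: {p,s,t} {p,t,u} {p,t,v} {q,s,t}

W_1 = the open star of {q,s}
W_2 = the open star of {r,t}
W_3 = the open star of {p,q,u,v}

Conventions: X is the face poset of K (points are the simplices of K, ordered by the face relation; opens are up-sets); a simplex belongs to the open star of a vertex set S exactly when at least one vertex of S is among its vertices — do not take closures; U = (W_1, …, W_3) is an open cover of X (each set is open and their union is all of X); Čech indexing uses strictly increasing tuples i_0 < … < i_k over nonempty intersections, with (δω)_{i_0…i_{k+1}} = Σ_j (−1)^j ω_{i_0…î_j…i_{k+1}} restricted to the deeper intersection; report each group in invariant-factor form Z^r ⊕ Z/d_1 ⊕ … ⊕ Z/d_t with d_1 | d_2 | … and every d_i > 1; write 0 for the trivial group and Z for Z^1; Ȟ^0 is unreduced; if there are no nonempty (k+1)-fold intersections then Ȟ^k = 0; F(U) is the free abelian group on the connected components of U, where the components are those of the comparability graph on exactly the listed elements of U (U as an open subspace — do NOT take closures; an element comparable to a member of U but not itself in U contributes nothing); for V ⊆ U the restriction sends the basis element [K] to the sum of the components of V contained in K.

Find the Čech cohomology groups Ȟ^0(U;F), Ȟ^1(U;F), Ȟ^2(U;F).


nerve of the cover:
  W1={{q},{s},{p,s},{q,s},{q,t},{s,t},{s,u},{p,s,t},{q,s,t}} W2={{r},{t},{p,r},{p,t},{q,t},{r,u},{s,t},{t,u},{t,v},{p,s,t},{p,t,u},{p,t,v},{q,s,t}} W3={{p},{q},{u},{v},{p,r},{p,s},{p,t},{p,u},{p,v},{q,s},{q,t},{r,u},{s,u},{t,u},{t,v},{p,s,t},{p,t,u},{p,t,v},{q,s,t}}
  W12={{q,t},{s,t},{p,s,t},{q,s,t}} W13={{q},{p,s},{q,s},{q,t},{s,u},{p,s,t},{q,s,t}} W23={{p,r},{p,t},{q,t},{r,u},{t,u},{t,v},{p,s,t},{p,t,u},{p,t,v},{q,s,t}}
  W123={{q,t},{p,s,t},{q,s,t}}
components per intersection:
  W1: {{q},{s},{p,s},{q,s},{q,t},{s,t},{s,u},{p,s,t},{q,s,t}}
  W2: {{r},{p,r},{r,u}} {{t},{p,t},{q,t},{s,t},{t,u},{t,v},{p,s,t},{p,t,u},{p,t,v},{q,s,t}}
  W3: {{p},{u},{v},{p,r},{p,s},{p,t},{p,u},{p,v},{r,u},{s,u},{t,u},{t,v},{p,s,t},{p,t,u},{p,t,v}} {{q},{q,s},{q,t},{q,s,t}}
  W12: {{q,t},{s,t},{p,s,t},{q,s,t}}
  W13: {{q},{q,s},{q,t},{q,s,t}} {{p,s},{p,s,t}} {{s,u}}
  W23: {{p,r}} {{p,t},{t,u},{t,v},{p,s,t},{p,t,u},{p,t,v}} {{q,t},{q,s,t}} {{r,u}}
  W123: {{q,t},{q,s,t}} {{p,s,t}}
C dims 5,8,2; δ0: rk 4, SNF 1^4; δ1: rk 2, SNF 1^2
Ȟ^0 = (5 − 4) − 0 = 1, so Ȟ^0 ≅ Z
Ȟ^1 = (8 − 2) − 4 = 2, so Ȟ^1 ≅ Z^2
Ȟ^2 = (2 − 0) − 2 = 0, so Ȟ^2 ≅ 0

Ȟ^0 ≅ Z; Ȟ^1 ≅ Z^2; Ȟ^2 ≅ 0


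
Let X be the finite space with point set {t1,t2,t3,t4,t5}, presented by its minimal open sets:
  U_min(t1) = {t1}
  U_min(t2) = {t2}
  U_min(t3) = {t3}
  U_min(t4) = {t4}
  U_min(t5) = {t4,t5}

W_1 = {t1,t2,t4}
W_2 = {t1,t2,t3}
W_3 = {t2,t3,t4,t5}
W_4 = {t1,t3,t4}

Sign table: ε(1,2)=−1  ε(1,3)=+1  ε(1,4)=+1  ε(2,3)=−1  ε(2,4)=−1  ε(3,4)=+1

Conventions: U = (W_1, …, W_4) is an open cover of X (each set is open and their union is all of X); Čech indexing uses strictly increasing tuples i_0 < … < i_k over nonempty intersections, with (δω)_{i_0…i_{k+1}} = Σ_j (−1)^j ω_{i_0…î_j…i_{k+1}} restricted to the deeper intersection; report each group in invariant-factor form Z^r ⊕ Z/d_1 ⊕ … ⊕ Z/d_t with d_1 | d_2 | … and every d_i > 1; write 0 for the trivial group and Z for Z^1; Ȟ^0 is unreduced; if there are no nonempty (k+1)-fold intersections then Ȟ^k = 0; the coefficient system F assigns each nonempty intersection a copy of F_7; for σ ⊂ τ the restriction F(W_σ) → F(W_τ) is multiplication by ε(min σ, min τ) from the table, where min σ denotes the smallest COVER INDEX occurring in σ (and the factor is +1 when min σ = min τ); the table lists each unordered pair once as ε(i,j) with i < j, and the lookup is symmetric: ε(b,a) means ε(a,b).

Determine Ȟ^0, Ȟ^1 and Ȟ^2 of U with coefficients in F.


Ȟ^0(U;F) ≅ Z/7,  Ȟ^1(U;F) ≅ 0,  Ȟ^2(U;F) ≅ Z/7

nonempty intersections:
  W12={t1,t2} W13={t2,t4} W14={t1,t4} W23={t2,t3} W24={t1,t3} W34={t3,t4}
  W123={t2} W124={t1} W134={t4} W234={t3}
C dims 4,6,4; δ0: rk_F7 3; δ1: rk_F7 3
Ȟ^0: (4−3)−0=1 ⇒ Z/7
Ȟ^1: (6−3)−3=0 ⇒ 0
Ȟ^2: (4−0)−3=1 ⇒ Z/7


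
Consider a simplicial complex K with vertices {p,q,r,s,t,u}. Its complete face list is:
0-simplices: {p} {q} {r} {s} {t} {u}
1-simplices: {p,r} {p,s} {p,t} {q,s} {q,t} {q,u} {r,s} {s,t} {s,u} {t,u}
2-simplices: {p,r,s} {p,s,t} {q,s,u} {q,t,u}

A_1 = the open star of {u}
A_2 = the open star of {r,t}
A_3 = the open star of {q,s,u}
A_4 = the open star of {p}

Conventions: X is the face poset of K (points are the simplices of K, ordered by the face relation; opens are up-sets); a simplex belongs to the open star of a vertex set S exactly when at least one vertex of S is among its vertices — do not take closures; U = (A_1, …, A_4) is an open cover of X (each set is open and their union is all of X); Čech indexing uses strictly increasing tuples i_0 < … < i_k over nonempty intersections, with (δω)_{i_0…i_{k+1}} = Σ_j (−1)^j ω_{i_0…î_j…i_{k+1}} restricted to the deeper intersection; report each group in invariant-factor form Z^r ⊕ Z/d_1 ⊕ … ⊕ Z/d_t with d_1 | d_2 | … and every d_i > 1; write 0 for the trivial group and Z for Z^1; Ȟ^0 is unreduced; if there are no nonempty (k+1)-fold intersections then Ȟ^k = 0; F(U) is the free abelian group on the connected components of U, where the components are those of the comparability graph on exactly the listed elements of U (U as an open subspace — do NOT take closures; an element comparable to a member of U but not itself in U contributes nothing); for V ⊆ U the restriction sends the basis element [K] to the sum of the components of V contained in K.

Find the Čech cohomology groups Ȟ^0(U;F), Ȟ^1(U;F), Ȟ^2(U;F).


Ȟ^0(U;F) ≅ Z, Ȟ^1(U;F) ≅ Z and Ȟ^2(U;F) ≅ 0

cover nerve:
  A1={{u},{q,u},{s,u},{t,u},{q,s,u},{q,t,u}} A2={{r},{t},{p,r},{p,t},{q,t},{r,s},{s,t},{t,u},{p,r,s},{p,s,t},{q,t,u}} A3={{q},{s},{u},{p,s},{q,s},{q,t},{q,u},{r,s},{s,t},{s,u},{t,u},{p,r,s},{p,s,t},{q,s,u},{q,t,u}} A4={{p},{p,r},{p,s},{p,t},{p,r,s},{p,s,t}}
  A12={{t,u},{q,t,u}} A13={{u},{q,u},{s,u},{t,u},{q,s,u},{q,t,u}} A23={{q,t},{r,s},{s,t},{t,u},{p,r,s},{p,s,t},{q,t,u}} A24={{p,r},{p,t},{p,r,s},{p,s,t}} A34={{p,s},{p,r,s},{p,s,t}}
  A123={{t,u},{q,t,u}} A234={{p,r,s},{p,s,t}}
components per intersection:
  A1: {{u},{q,u},{s,u},{t,u},{q,s,u},{q,t,u}}
  A2: {{r},{p,r},{r,s},{p,r,s}} {{t},{p,t},{q,t},{s,t},{t,u},{p,s,t},{q,t,u}}
  A3: {{q},{s},{u},{p,s},{q,s},{q,t},{q,u},{r,s},{s,t},{s,u},{t,u},{p,r,s},{p,s,t},{q,s,u},{q,t,u}}
  A4: {{p},{p,r},{p,s},{p,t},{p,r,s},{p,s,t}}
  A12: {{t,u},{q,t,u}}
  A13: {{u},{q,u},{s,u},{t,u},{q,s,u},{q,t,u}}
  A23: {{q,t},{t,u},{q,t,u}} {{r,s},{p,r,s}} {{s,t},{p,s,t}}
  A24: {{p,r},{p,r,s}} {{p,t},{p,s,t}}
  A34: {{p,s},{p,r,s},{p,s,t}}
  A123: {{t,u},{q,t,u}}
  A234: {{p,r,s}} {{p,s,t}}
C dims 5,8,3; δ0: rk 4, SNF 1^4; δ1: rk 3, SNF 1^3
Ȟ^0: (5−4)−0=1 ⇒ Z
Ȟ^1: (8−3)−4=1 ⇒ Z
Ȟ^2: (3−0)−3=0 ⇒ 0


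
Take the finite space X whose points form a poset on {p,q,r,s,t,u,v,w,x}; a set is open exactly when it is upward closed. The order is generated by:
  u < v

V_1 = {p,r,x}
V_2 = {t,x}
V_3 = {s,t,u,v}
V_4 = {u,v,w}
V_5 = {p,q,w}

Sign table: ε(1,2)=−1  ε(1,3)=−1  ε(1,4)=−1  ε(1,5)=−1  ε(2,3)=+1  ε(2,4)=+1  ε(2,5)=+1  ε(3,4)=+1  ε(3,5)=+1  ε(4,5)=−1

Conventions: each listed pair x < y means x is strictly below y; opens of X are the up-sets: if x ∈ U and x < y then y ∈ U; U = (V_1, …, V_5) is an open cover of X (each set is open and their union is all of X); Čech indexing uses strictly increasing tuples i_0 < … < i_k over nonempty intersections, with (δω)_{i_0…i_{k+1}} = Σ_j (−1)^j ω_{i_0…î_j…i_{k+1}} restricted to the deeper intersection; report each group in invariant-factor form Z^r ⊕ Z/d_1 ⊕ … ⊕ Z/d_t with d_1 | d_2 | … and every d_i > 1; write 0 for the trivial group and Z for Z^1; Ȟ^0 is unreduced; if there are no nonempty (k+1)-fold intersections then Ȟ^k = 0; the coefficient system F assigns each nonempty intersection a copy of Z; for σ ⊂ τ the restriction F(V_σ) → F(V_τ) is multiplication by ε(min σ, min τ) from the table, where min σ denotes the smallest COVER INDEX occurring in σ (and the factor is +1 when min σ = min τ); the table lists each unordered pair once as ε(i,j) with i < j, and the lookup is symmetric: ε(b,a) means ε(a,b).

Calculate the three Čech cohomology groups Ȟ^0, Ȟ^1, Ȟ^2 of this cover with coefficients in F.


nerve of the cover:
  V12={x} V15={p} V23={t} V34={u,v} V45={w}
C dims 5,5; δ0: rk 5, SNF 1^4·2
Ȟ^0 = (5 − 5) − 0 = 0, so Ȟ^0 ≅ 0
Ȟ^1 = (5 − 0) − 5 = 0 plus torsion [2], so Ȟ^1 ≅ Z/2
Ȟ^2 = (0 − 0) − 0 = 0, so Ȟ^2 ≅ 0

Ȟ^0 = 0, Ȟ^1 = Z/2 and Ȟ^2 = 0


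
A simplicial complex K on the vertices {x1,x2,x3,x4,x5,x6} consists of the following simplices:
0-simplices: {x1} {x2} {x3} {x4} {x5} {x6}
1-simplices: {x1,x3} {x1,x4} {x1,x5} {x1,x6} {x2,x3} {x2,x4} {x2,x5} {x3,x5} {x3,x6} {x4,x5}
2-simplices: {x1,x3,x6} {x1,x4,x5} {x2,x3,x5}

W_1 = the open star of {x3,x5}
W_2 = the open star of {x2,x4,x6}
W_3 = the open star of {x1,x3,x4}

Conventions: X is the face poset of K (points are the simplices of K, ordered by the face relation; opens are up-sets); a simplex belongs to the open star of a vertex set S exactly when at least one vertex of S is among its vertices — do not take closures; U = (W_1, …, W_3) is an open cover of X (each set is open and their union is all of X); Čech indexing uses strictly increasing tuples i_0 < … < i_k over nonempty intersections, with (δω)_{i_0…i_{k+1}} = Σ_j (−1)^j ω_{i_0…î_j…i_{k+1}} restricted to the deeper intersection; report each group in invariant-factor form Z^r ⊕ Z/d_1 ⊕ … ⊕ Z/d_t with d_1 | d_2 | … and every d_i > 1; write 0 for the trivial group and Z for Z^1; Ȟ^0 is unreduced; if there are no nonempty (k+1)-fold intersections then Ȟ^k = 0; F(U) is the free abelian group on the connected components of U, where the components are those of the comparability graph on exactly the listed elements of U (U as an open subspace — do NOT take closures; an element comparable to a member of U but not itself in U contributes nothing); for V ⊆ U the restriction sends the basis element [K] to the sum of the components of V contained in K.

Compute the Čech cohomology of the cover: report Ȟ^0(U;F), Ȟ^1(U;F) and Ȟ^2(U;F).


cover nerve:
  W1={{x3},{x5},{x1,x3},{x1,x5},{x2,x3},{x2,x5},{x3,x5},{x3,x6},{x4,x5},{x1,x3,x6},{x1,x4,x5},{x2,x3,x5}} W2={{x2},{x4},{x6},{x1,x4},{x1,x6},{x2,x3},{x2,x4},{x2,x5},{x3,x6},{x4,x5},{x1,x3,x6},{x1,x4,x5},{x2,x3,x5}} W3={{x1},{x3},{x4},{x1,x3},{x1,x4},{x1,x5},{x1,x6},{x2,x3},{x2,x4},{x3,x5},{x3,x6},{x4,x5},{x1,x3,x6},{x1,x4,x5},{x2,x3,x5}}
  W12={{x2,x3},{x2,x5},{x3,x6},{x4,x5},{x1,x3,x6},{x1,x4,x5},{x2,x3,x5}} W13={{x3},{x1,x3},{x1,x5},{x2,x3},{x3,x5},{x3,x6},{x4,x5},{x1,x3,x6},{x1,x4,x5},{x2,x3,x5}} W23={{x4},{x1,x4},{x1,x6},{x2,x3},{x2,x4},{x3,x6},{x4,x5},{x1,x3,x6},{x1,x4,x5},{x2,x3,x5}}
  W123={{x2,x3},{x3,x6},{x4,x5},{x1,x3,x6},{x1,x4,x5},{x2,x3,x5}}
components per intersection:
  W1: {{x3},{x5},{x1,x3},{x1,x5},{x2,x3},{x2,x5},{x3,x5},{x3,x6},{x4,x5},{x1,x3,x6},{x1,x4,x5},{x2,x3,x5}}
  W2: {{x2},{x4},{x1,x4},{x2,x3},{x2,x4},{x2,x5},{x4,x5},{x1,x4,x5},{x2,x3,x5}} {{x6},{x1,x6},{x3,x6},{x1,x3,x6}}
  W3: {{x1},{x3},{x4},{x1,x3},{x1,x4},{x1,x5},{x1,x6},{x2,x3},{x2,x4},{x3,x5},{x3,x6},{x4,x5},{x1,x3,x6},{x1,x4,x5},{x2,x3,x5}}
  W12: {{x2,x3},{x2,x5},{x2,x3,x5}} {{x3,x6},{x1,x3,x6}} {{x4,x5},{x1,x4,x5}}
  W13: {{x3},{x1,x3},{x2,x3},{x3,x5},{x3,x6},{x1,x3,x6},{x2,x3,x5}} {{x1,x5},{x4,x5},{x1,x4,x5}}
  W23: {{x4},{x1,x4},{x2,x4},{x4,x5},{x1,x4,x5}} {{x1,x6},{x3,x6},{x1,x3,x6}} {{x2,x3},{x2,x3,x5}}
  W123: {{x2,x3},{x2,x3,x5}} {{x3,x6},{x1,x3,x6}} {{x4,x5},{x1,x4,x5}}
C dims 4,8,3; δ0: rk 3, SNF 1^3; δ1: rk 3, SNF 1^3
Ȟ^0: (4−3)−0=1 ⇒ Z
Ȟ^1: (8−3)−3=2 ⇒ Z^2
Ȟ^2: (3−0)−3=0 ⇒ 0

Ȟ^0(U;F) ≅ Z; Ȟ^1(U;F) ≅ Z^2; Ȟ^2(U;F) ≅ 0


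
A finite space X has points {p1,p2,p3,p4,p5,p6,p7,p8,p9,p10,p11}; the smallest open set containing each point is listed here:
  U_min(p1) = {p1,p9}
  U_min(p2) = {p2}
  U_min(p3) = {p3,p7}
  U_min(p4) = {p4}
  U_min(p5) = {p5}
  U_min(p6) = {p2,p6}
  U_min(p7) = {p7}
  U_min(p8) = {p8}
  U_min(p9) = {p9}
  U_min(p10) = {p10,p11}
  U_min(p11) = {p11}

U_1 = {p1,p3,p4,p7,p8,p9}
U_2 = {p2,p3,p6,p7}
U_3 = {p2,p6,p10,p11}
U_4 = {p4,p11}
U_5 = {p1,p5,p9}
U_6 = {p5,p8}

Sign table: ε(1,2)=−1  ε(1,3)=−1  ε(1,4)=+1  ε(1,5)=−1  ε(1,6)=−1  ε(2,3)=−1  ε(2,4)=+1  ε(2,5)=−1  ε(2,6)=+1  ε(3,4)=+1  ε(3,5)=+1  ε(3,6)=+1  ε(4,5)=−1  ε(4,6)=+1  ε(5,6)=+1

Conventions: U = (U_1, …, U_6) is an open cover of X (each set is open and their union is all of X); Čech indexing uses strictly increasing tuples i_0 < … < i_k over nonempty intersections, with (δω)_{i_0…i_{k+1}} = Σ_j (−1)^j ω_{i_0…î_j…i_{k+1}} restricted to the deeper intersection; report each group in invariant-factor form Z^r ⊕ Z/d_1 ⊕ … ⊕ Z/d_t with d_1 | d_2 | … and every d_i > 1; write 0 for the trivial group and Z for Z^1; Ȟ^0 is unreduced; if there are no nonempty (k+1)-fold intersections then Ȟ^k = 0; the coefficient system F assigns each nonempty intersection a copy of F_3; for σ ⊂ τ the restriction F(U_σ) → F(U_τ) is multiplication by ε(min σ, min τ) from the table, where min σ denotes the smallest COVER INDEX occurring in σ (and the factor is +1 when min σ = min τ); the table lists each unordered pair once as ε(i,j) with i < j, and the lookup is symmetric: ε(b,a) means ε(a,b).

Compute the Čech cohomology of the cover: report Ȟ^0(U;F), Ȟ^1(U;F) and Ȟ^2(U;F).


nonempty overlaps:
  U12={p3,p7} U14={p4} U15={p1,p9} U16={p8} U23={p2,p6} U34={p11} U56={p5}
C dims 6,7; δ0: rk_F3 5
degree 0: 6−5−0 = 1 → Ȟ^0 ≅ Z/3
degree 1: 7−0−5 = 2 → Ȟ^1 ≅ Z/3 ⊕ Z/3
degree 2: 0−0−0 = 0 → Ȟ^2 ≅ 0

Ȟ^0 ≅ Z/3,  Ȟ^1 ≅ Z/3 ⊕ Z/3,  Ȟ^2 ≅ 0


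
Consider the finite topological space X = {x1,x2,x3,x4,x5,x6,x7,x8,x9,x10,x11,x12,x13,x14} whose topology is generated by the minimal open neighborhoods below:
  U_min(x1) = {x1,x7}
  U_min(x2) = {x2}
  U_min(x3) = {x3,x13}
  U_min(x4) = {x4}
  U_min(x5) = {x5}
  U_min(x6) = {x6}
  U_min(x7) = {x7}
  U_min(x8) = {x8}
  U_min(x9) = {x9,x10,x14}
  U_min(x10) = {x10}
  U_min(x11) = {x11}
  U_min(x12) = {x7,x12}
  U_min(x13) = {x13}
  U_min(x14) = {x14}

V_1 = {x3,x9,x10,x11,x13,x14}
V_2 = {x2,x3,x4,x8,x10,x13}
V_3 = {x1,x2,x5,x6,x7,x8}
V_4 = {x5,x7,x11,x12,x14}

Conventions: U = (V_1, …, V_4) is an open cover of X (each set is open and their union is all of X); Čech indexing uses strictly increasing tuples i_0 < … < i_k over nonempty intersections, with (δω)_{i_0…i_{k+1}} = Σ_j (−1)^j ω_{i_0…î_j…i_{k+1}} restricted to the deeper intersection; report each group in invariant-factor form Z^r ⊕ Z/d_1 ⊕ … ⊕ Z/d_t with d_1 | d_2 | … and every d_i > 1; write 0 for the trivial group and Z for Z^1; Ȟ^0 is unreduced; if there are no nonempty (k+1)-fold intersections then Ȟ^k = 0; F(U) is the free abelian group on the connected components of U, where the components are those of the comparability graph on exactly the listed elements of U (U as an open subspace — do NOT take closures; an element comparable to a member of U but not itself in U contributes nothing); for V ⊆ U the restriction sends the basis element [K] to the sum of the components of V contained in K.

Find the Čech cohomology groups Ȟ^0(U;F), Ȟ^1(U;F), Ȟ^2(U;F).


Ȟ^0 ≅ Z^9; Ȟ^1 ≅ 0; Ȟ^2 ≅ 0

cover nerve:
  V12={x3,x10,x13} V14={x11,x14} V23={x2,x8} V34={x5,x7}
components per intersection:
  V1: {x3,x13} {x9,x10,x14} {x11}
  V2: {x2} {x3,x13} {x4} {x8} {x10}
  V3: {x1,x7} {x2} {x5} {x6} {x8}
  V4: {x5} {x7,x12} {x11} {x14}
  V12: {x3,x13} {x10}
  V14: {x11} {x14}
  V23: {x2} {x8}
  V34: {x5} {x7}
C dims 17,8; δ0: rk 8, SNF 1^8
Ȟ^0: (17−8)−0=9 ⇒ Z^9
Ȟ^1: (8−0)−8=0 ⇒ 0
Ȟ^2: (0−0)−0=0 ⇒ 0


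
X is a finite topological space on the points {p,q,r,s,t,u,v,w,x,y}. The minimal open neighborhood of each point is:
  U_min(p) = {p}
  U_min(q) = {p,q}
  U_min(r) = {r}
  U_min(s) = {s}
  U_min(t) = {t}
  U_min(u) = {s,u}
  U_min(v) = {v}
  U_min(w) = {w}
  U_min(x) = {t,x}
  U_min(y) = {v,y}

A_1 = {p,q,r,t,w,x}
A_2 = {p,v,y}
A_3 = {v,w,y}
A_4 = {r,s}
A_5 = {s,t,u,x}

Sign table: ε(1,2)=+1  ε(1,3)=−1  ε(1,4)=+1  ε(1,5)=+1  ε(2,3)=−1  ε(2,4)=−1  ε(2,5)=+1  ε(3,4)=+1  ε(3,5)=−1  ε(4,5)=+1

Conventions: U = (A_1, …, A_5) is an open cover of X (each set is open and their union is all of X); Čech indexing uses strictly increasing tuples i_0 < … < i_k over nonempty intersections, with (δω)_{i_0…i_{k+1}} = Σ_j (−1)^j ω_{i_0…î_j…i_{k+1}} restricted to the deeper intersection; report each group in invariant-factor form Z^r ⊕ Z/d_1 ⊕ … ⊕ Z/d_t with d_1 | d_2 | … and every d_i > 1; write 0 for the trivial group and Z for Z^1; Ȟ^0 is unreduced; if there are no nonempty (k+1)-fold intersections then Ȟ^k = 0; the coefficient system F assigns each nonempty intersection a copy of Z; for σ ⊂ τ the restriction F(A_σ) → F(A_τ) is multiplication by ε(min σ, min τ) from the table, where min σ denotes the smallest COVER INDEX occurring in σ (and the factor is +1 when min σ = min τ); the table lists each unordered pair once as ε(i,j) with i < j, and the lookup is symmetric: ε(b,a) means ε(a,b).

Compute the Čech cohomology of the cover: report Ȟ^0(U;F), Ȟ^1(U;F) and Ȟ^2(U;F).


Ȟ^0 = Z, Ȟ^1 = Z^2 and Ȟ^2 = 0

nonempty overlaps:
  A12={p} A13={w} A14={r} A15={t,x} A23={v,y} A45={s}
C dims 5,6; δ0: rk 4, SNF 1^4
degree 0: 5−4−0 = 1 → Ȟ^0 ≅ Z
degree 1: 6−0−4 = 2 → Ȟ^1 ≅ Z^2
degree 2: 0−0−0 = 0 → Ȟ^2 ≅ 0


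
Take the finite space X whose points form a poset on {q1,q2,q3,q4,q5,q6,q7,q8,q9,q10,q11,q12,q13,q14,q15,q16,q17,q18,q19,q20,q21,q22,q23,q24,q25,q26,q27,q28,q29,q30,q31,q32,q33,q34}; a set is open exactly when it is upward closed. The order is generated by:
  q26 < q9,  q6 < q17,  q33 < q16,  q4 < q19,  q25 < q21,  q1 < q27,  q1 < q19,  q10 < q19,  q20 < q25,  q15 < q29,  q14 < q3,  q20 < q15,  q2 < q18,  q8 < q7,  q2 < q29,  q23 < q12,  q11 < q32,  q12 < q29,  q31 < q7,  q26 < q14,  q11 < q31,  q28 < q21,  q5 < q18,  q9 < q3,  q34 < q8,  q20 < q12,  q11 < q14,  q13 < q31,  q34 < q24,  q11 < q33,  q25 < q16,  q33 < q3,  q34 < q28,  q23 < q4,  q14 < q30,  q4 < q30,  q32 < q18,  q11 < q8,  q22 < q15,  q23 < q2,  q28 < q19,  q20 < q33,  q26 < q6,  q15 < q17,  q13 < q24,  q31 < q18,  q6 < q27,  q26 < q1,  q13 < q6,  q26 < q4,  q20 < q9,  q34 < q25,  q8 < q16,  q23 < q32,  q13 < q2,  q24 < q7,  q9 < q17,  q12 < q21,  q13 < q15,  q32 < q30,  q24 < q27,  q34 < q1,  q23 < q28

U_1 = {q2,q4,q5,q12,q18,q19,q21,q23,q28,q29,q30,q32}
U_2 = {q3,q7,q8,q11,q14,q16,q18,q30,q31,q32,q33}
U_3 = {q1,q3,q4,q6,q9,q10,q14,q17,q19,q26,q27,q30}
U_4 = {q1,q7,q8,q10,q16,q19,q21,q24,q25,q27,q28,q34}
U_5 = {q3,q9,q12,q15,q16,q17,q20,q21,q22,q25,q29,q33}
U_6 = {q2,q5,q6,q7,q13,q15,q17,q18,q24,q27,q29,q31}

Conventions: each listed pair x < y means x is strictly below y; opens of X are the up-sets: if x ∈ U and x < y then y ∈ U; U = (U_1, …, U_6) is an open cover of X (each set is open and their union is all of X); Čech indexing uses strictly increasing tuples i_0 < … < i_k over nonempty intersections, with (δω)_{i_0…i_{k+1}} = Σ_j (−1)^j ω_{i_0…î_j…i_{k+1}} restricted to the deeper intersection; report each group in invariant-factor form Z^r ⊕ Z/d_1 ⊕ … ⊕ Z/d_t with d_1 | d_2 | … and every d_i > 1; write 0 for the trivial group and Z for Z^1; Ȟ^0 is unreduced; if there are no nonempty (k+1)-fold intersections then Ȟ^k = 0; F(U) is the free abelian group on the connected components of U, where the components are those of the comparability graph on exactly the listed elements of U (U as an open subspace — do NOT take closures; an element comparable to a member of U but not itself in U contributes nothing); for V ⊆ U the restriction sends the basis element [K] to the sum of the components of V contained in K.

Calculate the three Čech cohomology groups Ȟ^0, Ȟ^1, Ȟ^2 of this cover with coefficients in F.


Ȟ^0(U;F) ≅ Z, Ȟ^1(U;F) ≅ 0, Ȟ^2(U;F) ≅ Z/2

nonempty intersections:
  U12={q18,q30,q32} U13={q4,q19,q30} U14={q19,q21,q28} U15={q12,q21,q29} U16={q2,q5,q18,q29} U23={q3,q14,q30} U24={q7,q8,q16} U25={q3,q16,q33} U26={q7,q18,q31} U34={q1,q10,q19,q27} U35={q3,q9,q17} U36={q6,q17,q27} U45={q16,q21,q25} U46={q7,q24,q27} U56={q15,q17,q29}
  U123={q30} U126={q18} U134={q19} U145={q21} U156={q29} U235={q3} U245={q16} U246={q7} U346={q27} U356={q17}
components per intersection:
  U1: {q2,q4,q5,q12,q18,q19,q21,q23,q28,q29,q30,q32}
  U2: {q3,q7,q8,q11,q14,q16,q18,q30,q31,q32,q33}
  U3: {q1,q3,q4,q6,q9,q10,q14,q17,q19,q26,q27,q30}
  U4: {q1,q7,q8,q10,q16,q19,q21,q24,q25,q27,q28,q34}
  U5: {q3,q9,q12,q15,q16,q17,q20,q21,q22,q25,q29,q33}
  U6: {q2,q5,q6,q7,q13,q15,q17,q18,q24,q27,q29,q31}
  U12: {q18,q30,q32}
  U13: {q4,q19,q30}
  U14: {q19,q21,q28}
  U15: {q12,q21,q29}
  U16: {q2,q5,q18,q29}
  U23: {q3,q14,q30}
  U24: {q7,q8,q16}
  U25: {q3,q16,q33}
  U26: {q7,q18,q31}
  U34: {q1,q10,q19,q27}
  U35: {q3,q9,q17}
  U36: {q6,q17,q27}
  U45: {q16,q21,q25}
  U46: {q7,q24,q27}
  U56: {q15,q17,q29}
  U123: {q30}
  U126: {q18}
  U134: {q19}
  U145: {q21}
  U156: {q29}
  U235: {q3}
  U245: {q16}
  U246: {q7}
  U346: {q27}
  U356: {q17}
C dims 6,15,10; δ0: rk 5, SNF 1^5; δ1: rk 10, SNF 1^9·2
Ȟ^0: (6−5)−0=1 ⇒ Z
Ȟ^1: (15−10)−5=0 ⇒ 0
Ȟ^2: (10−0)−10=0 plus torsion [2] ⇒ Z/2


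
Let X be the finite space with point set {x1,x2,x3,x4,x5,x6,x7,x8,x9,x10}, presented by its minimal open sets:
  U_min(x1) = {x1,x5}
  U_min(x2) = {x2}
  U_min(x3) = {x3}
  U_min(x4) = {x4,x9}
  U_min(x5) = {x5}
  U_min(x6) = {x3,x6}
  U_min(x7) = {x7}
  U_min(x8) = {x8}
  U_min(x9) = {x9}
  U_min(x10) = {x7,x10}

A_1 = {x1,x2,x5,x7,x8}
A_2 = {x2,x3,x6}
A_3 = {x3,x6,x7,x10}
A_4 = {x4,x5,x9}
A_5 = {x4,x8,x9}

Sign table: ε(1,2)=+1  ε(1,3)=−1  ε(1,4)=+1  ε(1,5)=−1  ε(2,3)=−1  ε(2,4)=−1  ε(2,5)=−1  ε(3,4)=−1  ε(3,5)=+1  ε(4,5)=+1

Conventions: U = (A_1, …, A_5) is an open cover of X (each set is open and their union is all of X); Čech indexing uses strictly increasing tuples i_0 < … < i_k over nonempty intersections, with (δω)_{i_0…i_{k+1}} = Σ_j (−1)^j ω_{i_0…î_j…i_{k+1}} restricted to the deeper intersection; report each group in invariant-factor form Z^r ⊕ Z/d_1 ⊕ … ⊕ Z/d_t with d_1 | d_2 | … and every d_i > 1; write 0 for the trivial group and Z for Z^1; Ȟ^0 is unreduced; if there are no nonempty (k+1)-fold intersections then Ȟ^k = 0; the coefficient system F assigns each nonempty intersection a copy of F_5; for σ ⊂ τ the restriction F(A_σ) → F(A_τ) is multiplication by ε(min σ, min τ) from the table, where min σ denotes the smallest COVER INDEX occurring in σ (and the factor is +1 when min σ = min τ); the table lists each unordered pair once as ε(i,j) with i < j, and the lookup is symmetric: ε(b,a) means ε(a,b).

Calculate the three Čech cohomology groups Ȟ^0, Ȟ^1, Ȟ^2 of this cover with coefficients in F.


nonempty intersections:
  A12={x2} A13={x7} A14={x5} A15={x8} A23={x3,x6} A45={x4,x9}
C dims 5,6; δ0: rk_F5 5
Ȟ^0: (5−5)−0=0 ⇒ 0
Ȟ^1: (6−0)−5=1 ⇒ Z/5
Ȟ^2: (0−0)−0=0 ⇒ 0

Ȟ^0 = 0, Ȟ^1 = Z/5 and Ȟ^2 = 0


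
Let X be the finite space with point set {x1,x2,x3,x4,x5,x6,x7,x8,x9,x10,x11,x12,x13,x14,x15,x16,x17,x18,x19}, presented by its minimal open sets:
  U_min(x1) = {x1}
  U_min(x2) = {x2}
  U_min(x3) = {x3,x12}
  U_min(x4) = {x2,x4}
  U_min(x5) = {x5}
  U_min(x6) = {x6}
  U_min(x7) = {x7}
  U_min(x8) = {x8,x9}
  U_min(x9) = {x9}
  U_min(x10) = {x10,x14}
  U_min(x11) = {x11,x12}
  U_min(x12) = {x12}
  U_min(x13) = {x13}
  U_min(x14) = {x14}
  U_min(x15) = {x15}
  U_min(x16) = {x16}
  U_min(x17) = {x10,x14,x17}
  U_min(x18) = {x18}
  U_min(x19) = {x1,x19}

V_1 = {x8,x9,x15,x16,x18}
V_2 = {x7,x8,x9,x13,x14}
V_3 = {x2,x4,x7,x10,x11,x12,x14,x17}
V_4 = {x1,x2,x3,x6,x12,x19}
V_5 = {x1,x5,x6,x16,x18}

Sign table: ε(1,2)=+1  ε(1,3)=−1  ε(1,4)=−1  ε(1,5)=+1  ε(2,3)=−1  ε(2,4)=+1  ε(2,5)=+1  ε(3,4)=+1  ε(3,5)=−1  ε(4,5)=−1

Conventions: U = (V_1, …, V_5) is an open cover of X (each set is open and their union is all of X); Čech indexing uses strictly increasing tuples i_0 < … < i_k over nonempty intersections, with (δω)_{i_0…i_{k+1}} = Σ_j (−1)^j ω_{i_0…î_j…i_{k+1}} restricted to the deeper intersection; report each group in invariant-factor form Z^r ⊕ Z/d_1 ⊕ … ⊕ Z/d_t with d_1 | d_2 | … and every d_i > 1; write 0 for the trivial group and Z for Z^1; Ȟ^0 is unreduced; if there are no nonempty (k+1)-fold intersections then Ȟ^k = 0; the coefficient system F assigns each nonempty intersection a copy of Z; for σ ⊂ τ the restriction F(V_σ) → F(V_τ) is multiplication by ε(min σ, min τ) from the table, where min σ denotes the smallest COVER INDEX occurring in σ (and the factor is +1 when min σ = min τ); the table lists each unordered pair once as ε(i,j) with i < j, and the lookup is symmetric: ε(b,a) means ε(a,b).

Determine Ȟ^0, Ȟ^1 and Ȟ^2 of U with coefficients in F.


Ȟ^0 ≅ Z, Ȟ^1 ≅ Z and Ȟ^2 ≅ 0

nonempty intersections:
  V12={x8,x9} V15={x16,x18} V23={x7,x14} V34={x2,x12} V45={x1,x6}
C dims 5,5; δ0: rk 4, SNF 1^4
Ȟ^0: (5−4)−0=1 ⇒ Z
Ȟ^1: (5−0)−4=1 ⇒ Z
Ȟ^2: (0−0)−0=0 ⇒ 0


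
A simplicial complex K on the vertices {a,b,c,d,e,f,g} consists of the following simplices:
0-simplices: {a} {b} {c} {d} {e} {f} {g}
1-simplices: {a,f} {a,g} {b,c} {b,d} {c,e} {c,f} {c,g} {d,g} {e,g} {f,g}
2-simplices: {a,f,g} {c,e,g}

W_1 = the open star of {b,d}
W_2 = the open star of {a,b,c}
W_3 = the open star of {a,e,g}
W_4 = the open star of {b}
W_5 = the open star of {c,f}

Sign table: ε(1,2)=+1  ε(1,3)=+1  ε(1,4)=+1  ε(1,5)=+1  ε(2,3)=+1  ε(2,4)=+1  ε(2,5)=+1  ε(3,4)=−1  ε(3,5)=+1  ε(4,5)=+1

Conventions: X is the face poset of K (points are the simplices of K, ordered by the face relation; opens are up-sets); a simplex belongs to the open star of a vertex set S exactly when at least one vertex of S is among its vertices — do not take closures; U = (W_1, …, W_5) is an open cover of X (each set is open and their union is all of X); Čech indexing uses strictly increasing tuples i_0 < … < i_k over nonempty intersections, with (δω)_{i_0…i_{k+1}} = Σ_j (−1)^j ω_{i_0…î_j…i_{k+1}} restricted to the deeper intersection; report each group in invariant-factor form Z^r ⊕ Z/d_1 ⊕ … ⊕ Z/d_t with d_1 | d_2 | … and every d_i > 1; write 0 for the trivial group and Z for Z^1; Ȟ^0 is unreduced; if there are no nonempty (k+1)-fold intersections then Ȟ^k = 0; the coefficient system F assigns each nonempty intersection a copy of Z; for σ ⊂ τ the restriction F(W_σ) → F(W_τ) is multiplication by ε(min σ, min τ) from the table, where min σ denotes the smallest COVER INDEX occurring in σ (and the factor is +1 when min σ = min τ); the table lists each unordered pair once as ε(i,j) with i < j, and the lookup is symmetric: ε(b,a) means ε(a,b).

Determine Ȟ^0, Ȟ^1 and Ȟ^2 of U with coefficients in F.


Ȟ^0 ≅ Z, Ȟ^1 ≅ Z and Ȟ^2 ≅ 0

nonempty intersections:
  W1={{b},{d},{b,c},{b,d},{d,g}} W2={{a},{b},{c},{a,f},{a,g},{b,c},{b,d},{c,e},{c,f},{c,g},{a,f,g},{c,e,g}} W3={{a},{e},{g},{a,f},{a,g},{c,e},{c,g},{d,g},{e,g},{f,g},{a,f,g},{c,e,g}} W4={{b},{b,c},{b,d}} W5={{c},{f},{a,f},{b,c},{c,e},{c,f},{c,g},{f,g},{a,f,g},{c,e,g}}
  W12={{b},{b,c},{b,d}} W13={{d,g}} W14={{b},{b,c},{b,d}} W15={{b,c}} W23={{a},{a,f},{a,g},{c,e},{c,g},{a,f,g},{c,e,g}} W24={{b},{b,c},{b,d}} W25={{c},{a,f},{b,c},{c,e},{c,f},{c,g},{a,f,g},{c,e,g}} W35={{a,f},{c,e},{c,g},{f,g},{a,f,g},{c,e,g}} W45={{b,c}}
  W124={{b},{b,c},{b,d}} W125={{b,c}} W145={{b,c}} W235={{a,f},{c,e},{c,g},{a,f,g},{c,e,g}} W245={{b,c}}
  W1245={{b,c}}
C dims 5,9,5,1; δ0: rk 4, SNF 1^4; δ1: rk 4, SNF 1^4; δ2: rk 1, SNF 1^1
Ȟ^0: (5−4)−0=1 ⇒ Z
Ȟ^1: (9−4)−4=1 ⇒ Z
Ȟ^2: (5−1)−4=0 ⇒ 0


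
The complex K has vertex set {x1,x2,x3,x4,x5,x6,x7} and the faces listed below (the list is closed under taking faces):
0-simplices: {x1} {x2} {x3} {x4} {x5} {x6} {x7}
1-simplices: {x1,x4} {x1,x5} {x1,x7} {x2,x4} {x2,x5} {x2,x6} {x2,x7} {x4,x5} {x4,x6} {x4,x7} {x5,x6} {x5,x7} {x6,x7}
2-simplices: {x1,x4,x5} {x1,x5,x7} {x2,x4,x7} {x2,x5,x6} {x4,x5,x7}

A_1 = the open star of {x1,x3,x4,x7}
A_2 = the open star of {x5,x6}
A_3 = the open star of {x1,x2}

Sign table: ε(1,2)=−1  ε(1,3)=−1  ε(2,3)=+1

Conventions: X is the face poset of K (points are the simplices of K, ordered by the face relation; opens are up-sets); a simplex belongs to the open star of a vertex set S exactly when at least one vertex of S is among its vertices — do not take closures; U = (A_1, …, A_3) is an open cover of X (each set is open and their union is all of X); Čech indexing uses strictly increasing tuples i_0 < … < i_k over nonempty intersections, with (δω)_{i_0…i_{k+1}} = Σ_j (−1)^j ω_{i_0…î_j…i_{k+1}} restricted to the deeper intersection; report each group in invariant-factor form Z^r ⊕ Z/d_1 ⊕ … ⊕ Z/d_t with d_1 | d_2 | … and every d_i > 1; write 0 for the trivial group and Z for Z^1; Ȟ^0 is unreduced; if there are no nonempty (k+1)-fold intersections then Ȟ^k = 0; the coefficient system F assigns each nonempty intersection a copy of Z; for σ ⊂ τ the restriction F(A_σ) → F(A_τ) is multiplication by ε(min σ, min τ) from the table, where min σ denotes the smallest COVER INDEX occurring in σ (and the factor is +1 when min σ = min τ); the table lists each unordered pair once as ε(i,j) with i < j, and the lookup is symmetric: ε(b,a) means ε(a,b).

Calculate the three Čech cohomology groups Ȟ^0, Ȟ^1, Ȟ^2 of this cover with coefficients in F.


cover nerve:
  A1={{x1},{x3},{x4},{x7},{x1,x4},{x1,x5},{x1,x7},{x2,x4},{x2,x7},{x4,x5},{x4,x6},{x4,x7},{x5,x7},{x6,x7},{x1,x4,x5},{x1,x5,x7},{x2,x4,x7},{x4,x5,x7}} A2={{x5},{x6},{x1,x5},{x2,x5},{x2,x6},{x4,x5},{x4,x6},{x5,x6},{x5,x7},{x6,x7},{x1,x4,x5},{x1,x5,x7},{x2,x5,x6},{x4,x5,x7}} A3={{x1},{x2},{x1,x4},{x1,x5},{x1,x7},{x2,x4},{x2,x5},{x2,x6},{x2,x7},{x1,x4,x5},{x1,x5,x7},{x2,x4,x7},{x2,x5,x6}}
  A12={{x1,x5},{x4,x5},{x4,x6},{x5,x7},{x6,x7},{x1,x4,x5},{x1,x5,x7},{x4,x5,x7}} A13={{x1},{x1,x4},{x1,x5},{x1,x7},{x2,x4},{x2,x7},{x1,x4,x5},{x1,x5,x7},{x2,x4,x7}} A23={{x1,x5},{x2,x5},{x2,x6},{x1,x4,x5},{x1,x5,x7},{x2,x5,x6}}
  A123={{x1,x5},{x1,x4,x5},{x1,x5,x7}}
C dims 3,3,1; δ0: rk 2, SNF 1^2; δ1: rk 1, SNF 1^1
Ȟ^0: (3−2)−0=1 ⇒ Z
Ȟ^1: (3−1)−2=0 ⇒ 0
Ȟ^2: (1−0)−1=0 ⇒ 0

Ȟ^0 ≅ Z, Ȟ^1 ≅ 0, Ȟ^2 ≅ 0


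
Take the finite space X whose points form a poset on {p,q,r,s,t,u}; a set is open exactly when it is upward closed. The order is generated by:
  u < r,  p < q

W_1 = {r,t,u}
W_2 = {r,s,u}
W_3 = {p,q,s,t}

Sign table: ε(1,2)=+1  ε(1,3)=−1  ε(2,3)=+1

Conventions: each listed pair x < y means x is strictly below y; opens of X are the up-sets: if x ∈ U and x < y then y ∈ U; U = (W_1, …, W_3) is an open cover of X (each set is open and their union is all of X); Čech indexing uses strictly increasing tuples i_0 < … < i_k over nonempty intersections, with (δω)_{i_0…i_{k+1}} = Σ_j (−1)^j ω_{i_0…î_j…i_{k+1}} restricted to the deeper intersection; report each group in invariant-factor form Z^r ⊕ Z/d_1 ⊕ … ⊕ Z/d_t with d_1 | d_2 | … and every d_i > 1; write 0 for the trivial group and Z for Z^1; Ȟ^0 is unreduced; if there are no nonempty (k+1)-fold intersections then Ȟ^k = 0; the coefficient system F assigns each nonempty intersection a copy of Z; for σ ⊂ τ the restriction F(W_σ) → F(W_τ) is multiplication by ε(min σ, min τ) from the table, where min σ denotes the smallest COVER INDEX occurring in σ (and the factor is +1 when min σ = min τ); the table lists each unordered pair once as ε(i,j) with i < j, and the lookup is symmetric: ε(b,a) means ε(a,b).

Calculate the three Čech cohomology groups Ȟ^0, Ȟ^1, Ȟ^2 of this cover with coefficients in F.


cover nerve:
  W12={r,u} W13={t} W23={s}
C dims 3,3; δ0: rk 3, SNF 1^2·2
Ȟ^0: (3−3)−0=0 ⇒ 0
Ȟ^1: (3−0)−3=0 plus torsion [2] ⇒ Z/2
Ȟ^2: (0−0)−0=0 ⇒ 0

Ȟ^0(U;F) ≅ 0, Ȟ^1(U;F) ≅ Z/2, Ȟ^2(U;F) ≅ 0


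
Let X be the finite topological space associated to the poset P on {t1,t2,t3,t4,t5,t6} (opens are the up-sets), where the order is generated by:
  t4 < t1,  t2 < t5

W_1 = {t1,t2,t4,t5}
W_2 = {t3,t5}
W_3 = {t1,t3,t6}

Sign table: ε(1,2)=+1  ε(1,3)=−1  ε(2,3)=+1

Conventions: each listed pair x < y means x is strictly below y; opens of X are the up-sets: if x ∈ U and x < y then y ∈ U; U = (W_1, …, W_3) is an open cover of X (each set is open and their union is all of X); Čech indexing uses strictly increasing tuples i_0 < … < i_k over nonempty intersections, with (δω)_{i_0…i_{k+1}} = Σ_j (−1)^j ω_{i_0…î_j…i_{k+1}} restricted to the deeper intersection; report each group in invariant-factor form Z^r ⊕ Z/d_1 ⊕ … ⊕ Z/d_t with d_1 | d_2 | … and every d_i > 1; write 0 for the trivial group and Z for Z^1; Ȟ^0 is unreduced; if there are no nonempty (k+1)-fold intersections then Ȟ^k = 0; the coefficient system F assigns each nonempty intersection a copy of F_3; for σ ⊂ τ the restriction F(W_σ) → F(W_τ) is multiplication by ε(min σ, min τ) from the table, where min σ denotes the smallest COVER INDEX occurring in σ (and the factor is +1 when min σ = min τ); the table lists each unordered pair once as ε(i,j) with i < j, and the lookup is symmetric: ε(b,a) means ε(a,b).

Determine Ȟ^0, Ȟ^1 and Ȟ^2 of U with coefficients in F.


nerve simplices:
  W12={t5} W13={t1} W23={t3}
C dims 3,3; δ0: rk_F3 3
degree 0: 3−3−0 = 0 → Ȟ^0 ≅ 0
degree 1: 3−0−3 = 0 → Ȟ^1 ≅ 0
degree 2: 0−0−0 = 0 → Ȟ^2 ≅ 0

Ȟ^0(U;F) ≅ 0; Ȟ^1(U;F) ≅ 0; Ȟ^2(U;F) ≅ 0


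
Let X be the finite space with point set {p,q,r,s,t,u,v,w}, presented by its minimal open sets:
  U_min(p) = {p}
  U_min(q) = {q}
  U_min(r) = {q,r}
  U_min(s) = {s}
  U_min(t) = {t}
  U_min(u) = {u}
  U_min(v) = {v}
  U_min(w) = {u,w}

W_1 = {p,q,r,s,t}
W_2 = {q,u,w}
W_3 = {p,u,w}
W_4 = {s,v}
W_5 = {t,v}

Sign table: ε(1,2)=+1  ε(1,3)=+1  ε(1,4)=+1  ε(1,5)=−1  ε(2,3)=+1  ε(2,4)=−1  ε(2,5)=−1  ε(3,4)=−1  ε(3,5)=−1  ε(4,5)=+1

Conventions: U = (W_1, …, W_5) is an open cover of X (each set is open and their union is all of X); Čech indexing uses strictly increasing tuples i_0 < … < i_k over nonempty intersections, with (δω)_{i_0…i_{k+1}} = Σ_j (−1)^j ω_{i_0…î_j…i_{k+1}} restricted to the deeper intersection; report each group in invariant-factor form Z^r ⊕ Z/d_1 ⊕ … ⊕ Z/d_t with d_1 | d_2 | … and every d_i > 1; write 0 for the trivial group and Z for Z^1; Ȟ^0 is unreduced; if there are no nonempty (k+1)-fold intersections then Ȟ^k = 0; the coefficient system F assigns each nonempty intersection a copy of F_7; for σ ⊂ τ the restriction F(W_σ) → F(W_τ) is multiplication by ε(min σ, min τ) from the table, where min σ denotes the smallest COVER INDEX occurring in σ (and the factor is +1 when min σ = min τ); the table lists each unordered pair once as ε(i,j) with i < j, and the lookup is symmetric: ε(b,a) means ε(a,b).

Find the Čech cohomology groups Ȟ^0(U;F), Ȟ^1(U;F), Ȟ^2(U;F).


nonempty intersections:
  W12={q} W13={p} W14={s} W15={t} W23={u,w} W45={v}
C dims 5,6; δ0: rk_F7 5
Ȟ^0: (5−5)−0=0 ⇒ 0
Ȟ^1: (6−0)−5=1 ⇒ Z/7
Ȟ^2: (0−0)−0=0 ⇒ 0

Ȟ^0 = 0; Ȟ^1 = Z/7; Ȟ^2 = 0
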